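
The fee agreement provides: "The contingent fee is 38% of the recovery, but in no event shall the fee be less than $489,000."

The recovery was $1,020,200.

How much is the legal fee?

38% of $1,020,200 = $387,676.00
That is below the $489,000 minimum, so the minimum applies.

$489,000.00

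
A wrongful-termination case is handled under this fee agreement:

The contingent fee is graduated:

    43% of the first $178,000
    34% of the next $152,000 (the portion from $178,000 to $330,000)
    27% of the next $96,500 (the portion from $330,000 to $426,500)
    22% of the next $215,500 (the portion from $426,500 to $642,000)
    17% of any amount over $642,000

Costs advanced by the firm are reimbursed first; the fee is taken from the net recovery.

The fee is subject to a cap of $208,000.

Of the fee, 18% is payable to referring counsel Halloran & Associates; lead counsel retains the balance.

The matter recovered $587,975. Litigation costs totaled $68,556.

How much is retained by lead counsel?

Fee base (net of costs): $587,975 − $68,556 = $519,419
First $178,000 at 43% = $76,540.00
Next $152,000 at 34% = $51,680.00
Next $96,500 at 27% = $26,055.00
Remaining $92,919 at 22% = $20,442.18
Fee: $76,540.00 + $51,680.00 + $26,055.00 + $20,442.18 = $174,717.18
$174,717.18 is under the $208,000 cap.
Referral share: 18% of $174,717.18 = $31,449.09; lead counsel retains $174,717.18 − $31,449.09 = $143,268.09.

$143,268.09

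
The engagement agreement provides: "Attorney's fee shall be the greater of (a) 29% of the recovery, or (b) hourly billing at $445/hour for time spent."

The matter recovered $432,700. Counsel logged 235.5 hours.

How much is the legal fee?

(a) 29% of $432,700 = $125,483.00
(b) 235.5 × $445 = $104,797.50
The greater is (a): $125,483.00.

$125,483.00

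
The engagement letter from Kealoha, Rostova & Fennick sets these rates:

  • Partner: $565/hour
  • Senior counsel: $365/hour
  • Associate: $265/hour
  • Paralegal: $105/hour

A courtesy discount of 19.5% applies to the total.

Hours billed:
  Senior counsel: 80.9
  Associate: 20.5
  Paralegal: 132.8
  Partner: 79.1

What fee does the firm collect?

$75,345.18

Partner: 79.1 × $565 = $44,691.50
Senior counsel: 80.9 × $365 = $29,528.50
Associate: 20.5 × $265 = $5,432.50
Paralegal: 132.8 × $105 = $13,944.00
Subtotal: $93,596.50
Less 19.5% discount: −$18,251.32
Total: $93,596.50 − $18,251.32 = $75,345.18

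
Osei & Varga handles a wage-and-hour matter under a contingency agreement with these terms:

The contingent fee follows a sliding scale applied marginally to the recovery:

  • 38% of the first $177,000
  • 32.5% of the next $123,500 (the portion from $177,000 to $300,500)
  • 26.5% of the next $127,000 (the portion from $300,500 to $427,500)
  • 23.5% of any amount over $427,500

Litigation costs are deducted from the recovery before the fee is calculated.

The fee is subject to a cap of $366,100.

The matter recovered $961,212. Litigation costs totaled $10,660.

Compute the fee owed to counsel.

$263,969.72

Fee base (net of costs): $961,212 − $10,660 = $950,552
First $177,000 at 38% = $67,260.00
Next $123,500 at 32.5% = $40,137.50
Next $127,000 at 26.5% = $33,655.00
Remaining $523,052 at 23.5% = $122,917.22
Fee: $67,260.00 + $40,137.50 + $33,655.00 + $122,917.22 = $263,969.72
$263,969.72 is under the $366,100 cap.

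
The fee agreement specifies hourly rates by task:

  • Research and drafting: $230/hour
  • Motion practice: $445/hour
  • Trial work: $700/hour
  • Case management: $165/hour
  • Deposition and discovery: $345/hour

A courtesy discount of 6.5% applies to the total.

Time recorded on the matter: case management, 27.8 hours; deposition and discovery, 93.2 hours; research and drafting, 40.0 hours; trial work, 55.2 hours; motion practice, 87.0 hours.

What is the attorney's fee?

Research and drafting: 40.0 × $230 = $9,200.00
Motion practice: 87.0 × $445 = $38,715.00
Trial work: 55.2 × $700 = $38,640.00
Case management: 27.8 × $165 = $4,587.00
Deposition and discovery: 93.2 × $345 = $32,154.00
Subtotal: $123,296.00
Less 6.5% discount: −$8,014.24
Total: $123,296.00 − $8,014.24 = $115,281.76

$115,281.76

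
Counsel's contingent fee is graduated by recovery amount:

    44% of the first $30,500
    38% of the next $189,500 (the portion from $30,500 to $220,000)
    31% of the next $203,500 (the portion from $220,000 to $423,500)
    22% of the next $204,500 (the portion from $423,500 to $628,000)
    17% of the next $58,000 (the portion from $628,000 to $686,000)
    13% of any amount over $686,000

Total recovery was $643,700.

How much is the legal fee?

$196,174.00

First $30,500 at 44% = $13,420.00
Next $189,500 at 38% = $72,010.00
Next $203,500 at 31% = $63,085.00
Next $204,500 at 22% = $44,990.00
Remaining $15,700 at 17% = $2,669.00
Fee: $13,420.00 + $72,010.00 + $63,085.00 + $44,990.00 + $2,669.00 = $196,174.00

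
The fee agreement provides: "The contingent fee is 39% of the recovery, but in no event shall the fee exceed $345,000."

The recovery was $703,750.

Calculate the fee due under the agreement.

39% of $703,750 = $274,462.50
That is under the $345,000 cap.

$274,462.50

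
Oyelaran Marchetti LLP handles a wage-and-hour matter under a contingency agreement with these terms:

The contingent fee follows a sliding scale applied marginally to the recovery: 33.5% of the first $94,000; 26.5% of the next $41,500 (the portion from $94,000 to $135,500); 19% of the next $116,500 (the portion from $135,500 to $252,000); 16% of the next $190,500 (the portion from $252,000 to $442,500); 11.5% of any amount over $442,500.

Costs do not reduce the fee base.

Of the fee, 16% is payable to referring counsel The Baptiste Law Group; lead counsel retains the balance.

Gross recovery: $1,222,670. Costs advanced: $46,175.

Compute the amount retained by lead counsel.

Fee base is the gross recovery, $1,222,670; costs are reimbursed separately.
First $94,000 at 33.5% = $31,490.00
Next $41,500 at 26.5% = $10,997.50
Next $116,500 at 19% = $22,135.00
Next $190,500 at 16% = $30,480.00
Remaining $780,170 at 11.5% = $89,719.55
Fee: $31,490.00 + $10,997.50 + $22,135.00 + $30,480.00 + $89,719.55 = $184,822.05
Referral share: 16% of $184,822.05 = $29,571.53; lead counsel retains $184,822.05 − $29,571.53 = $155,250.52.

$155,250.52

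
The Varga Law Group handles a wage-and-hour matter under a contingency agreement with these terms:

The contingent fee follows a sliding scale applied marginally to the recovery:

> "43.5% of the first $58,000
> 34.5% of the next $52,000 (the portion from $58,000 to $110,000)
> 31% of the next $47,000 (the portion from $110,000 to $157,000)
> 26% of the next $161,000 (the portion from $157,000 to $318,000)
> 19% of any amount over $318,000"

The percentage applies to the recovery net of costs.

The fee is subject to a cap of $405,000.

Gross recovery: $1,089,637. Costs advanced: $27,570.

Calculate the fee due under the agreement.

$240,972.73

Fee base (net of costs): $1,089,637 − $27,570 = $1,062,067
First $58,000 at 43.5% = $25,230.00
Next $52,000 at 34.5% = $17,940.00
Next $47,000 at 31% = $14,570.00
Next $161,000 at 26% = $41,860.00
Remaining $744,067 at 19% = $141,372.73
Fee: $25,230.00 + $17,940.00 + $14,570.00 + $41,860.00 + $141,372.73 = $240,972.73
$240,972.73 is under the $405,000 cap.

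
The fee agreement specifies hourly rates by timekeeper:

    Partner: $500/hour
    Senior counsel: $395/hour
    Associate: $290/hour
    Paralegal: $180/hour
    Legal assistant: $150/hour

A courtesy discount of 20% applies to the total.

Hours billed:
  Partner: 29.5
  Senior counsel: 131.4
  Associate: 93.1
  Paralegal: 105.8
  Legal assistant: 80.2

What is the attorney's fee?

Partner: 29.5 × $500 = $14,750.00
Senior counsel: 131.4 × $395 = $51,903.00
Associate: 93.1 × $290 = $26,999.00
Paralegal: 105.8 × $180 = $19,044.00
Legal assistant: 80.2 × $150 = $12,030.00
Subtotal: $124,726.00
Less 20% discount: −$24,945.20
Total: $124,726.00 − $24,945.20 = $99,780.80

$99,780.80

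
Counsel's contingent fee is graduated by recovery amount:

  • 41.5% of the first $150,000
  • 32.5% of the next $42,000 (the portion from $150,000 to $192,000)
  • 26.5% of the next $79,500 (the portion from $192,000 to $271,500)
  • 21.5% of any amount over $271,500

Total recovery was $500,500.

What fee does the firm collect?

First $150,000 at 41.5% = $62,250.00
Next $42,000 at 32.5% = $13,650.00
Next $79,500 at 26.5% = $21,067.50
Remaining $229,000 at 21.5% = $49,235.00
Fee: $62,250.00 + $13,650.00 + $21,067.50 + $49,235.00 = $146,202.50

$146,202.50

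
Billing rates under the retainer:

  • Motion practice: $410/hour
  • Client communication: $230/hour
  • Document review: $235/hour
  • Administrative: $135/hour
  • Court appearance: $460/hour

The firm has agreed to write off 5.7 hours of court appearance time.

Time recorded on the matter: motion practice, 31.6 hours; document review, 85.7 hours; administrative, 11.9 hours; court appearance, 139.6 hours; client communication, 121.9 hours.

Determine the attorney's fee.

Motion practice: 31.6 × $410 = $12,956.00
Client communication: 121.9 × $230 = $28,037.00
Document review: 85.7 × $235 = $20,139.50
Administrative: 11.9 × $135 = $1,606.50
Court appearance: 139.6 × $460 = $64,216.00
Subtotal: $126,955.00
Write-off: 5.7 × $460 = $2,622.00
Total: $126,955.00 − $2,622.00 = $124,333.00

$124,333.00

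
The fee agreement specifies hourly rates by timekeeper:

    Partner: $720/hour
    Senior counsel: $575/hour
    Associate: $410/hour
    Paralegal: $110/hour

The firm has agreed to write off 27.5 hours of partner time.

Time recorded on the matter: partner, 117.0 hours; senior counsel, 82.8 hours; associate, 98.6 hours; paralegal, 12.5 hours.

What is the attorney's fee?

$153,851.00

Partner: 117.0 × $720 = $84,240.00
Senior counsel: 82.8 × $575 = $47,610.00
Associate: 98.6 × $410 = $40,426.00
Paralegal: 12.5 × $110 = $1,375.00
Subtotal: $173,651.00
Write-off: 27.5 × $720 = $19,800.00
Total: $173,651.00 − $19,800.00 = $153,851.00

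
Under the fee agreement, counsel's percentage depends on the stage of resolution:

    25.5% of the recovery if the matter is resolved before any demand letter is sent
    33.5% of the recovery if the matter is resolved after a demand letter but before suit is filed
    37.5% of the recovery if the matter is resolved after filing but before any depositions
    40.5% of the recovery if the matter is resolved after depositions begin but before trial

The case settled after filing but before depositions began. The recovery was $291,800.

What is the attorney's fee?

$109,425.00

The matter settled after filing but before depositions began, so the 37.5% rate applies.
$291,800 × 37.5% = $109,425.00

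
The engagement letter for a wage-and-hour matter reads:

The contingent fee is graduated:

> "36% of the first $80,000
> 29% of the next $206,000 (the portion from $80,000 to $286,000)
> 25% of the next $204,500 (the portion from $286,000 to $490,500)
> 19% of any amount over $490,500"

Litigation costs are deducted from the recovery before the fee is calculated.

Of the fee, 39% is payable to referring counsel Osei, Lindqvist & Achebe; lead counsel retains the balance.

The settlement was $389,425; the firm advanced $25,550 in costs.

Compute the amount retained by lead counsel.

Fee base (net of costs): $389,425 − $25,550 = $363,875
First $80,000 at 36% = $28,800.00
Next $206,000 at 29% = $59,740.00
Remaining $77,875 at 25% = $19,468.75
Fee: $28,800.00 + $59,740.00 + $19,468.75 = $108,008.75
Referral share: 39% of $108,008.75 = $42,123.41; lead counsel retains $108,008.75 − $42,123.41 = $65,885.34.

$65,885.34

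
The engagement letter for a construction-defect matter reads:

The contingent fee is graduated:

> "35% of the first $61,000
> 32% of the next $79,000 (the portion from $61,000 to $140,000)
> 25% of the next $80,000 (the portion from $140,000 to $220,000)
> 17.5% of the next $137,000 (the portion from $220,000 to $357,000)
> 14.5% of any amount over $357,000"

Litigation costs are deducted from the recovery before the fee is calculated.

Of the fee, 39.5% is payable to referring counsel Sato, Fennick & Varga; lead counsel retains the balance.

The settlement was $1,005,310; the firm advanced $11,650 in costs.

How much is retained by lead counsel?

$110,667.02

Fee base (net of costs): $1,005,310 − $11,650 = $993,660
First $61,000 at 35% = $21,350.00
Next $79,000 at 32% = $25,280.00
Next $80,000 at 25% = $20,000.00
Next $137,000 at 17.5% = $23,975.00
Remaining $636,660 at 14.5% = $92,315.70
Fee: $21,350.00 + $25,280.00 + $20,000.00 + $23,975.00 + $92,315.70 = $182,920.70
Referral share: 39.5% of $182,920.70 = $72,253.68; lead counsel retains $182,920.70 − $72,253.68 = $110,667.02.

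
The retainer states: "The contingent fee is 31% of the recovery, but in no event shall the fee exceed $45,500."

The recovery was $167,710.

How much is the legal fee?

$45,500.00

31% of $167,710 = $51,990.10
That exceeds the $45,500 cap, so the fee is capped at $45,500.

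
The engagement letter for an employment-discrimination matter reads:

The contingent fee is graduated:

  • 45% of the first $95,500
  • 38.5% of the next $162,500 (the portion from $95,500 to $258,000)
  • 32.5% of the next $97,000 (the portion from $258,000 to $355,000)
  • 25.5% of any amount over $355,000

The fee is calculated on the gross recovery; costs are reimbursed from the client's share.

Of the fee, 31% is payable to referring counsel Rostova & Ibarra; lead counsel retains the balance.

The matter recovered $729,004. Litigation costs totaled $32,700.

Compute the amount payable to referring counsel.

Fee base is the gross recovery, $729,004; costs are reimbursed separately.
First $95,500 at 45% = $42,975.00
Next $162,500 at 38.5% = $62,562.50
Next $97,000 at 32.5% = $31,525.00
Remaining $374,004 at 25.5% = $95,371.02
Fee: $42,975.00 + $62,562.50 + $31,525.00 + $95,371.02 = $232,433.52
Referral share: 31% of $232,433.52 = $72,054.39; lead counsel retains $232,433.52 − $72,054.39 = $160,379.13.

$72,054.39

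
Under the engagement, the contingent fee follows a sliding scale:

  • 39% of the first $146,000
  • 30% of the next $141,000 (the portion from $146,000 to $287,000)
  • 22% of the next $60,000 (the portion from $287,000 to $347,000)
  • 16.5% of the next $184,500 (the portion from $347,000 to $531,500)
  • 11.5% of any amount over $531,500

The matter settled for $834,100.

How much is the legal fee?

First $146,000 at 39% = $56,940.00
Next $141,000 at 30% = $42,300.00
Next $60,000 at 22% = $13,200.00
Next $184,500 at 16.5% = $30,442.50
Remaining $302,600 at 11.5% = $34,799.00
Fee: $56,940.00 + $42,300.00 + $13,200.00 + $30,442.50 + $34,799.00 = $177,681.50

$177,681.50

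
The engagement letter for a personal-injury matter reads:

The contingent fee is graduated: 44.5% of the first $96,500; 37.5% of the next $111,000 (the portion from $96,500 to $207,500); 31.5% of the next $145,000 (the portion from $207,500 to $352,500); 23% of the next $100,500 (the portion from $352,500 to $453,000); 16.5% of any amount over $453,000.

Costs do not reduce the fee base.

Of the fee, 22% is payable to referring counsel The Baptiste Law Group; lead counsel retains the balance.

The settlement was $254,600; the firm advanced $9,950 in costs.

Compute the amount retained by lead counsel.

Fee base is the gross recovery, $254,600; costs are reimbursed separately.
First $96,500 at 44.5% = $42,942.50
Next $111,000 at 37.5% = $41,625.00
Remaining $47,100 at 31.5% = $14,836.50
Fee: $42,942.50 + $41,625.00 + $14,836.50 = $99,404.00
Referral share: 22% of $99,404.00 = $21,868.88; lead counsel retains $99,404.00 − $21,868.88 = $77,535.12.

$77,535.12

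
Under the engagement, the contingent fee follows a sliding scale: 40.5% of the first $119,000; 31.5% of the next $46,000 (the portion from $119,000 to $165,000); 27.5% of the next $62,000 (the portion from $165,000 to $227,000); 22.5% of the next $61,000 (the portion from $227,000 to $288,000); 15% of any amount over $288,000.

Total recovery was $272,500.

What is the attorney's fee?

First $119,000 at 40.5% = $48,195.00
Next $46,000 at 31.5% = $14,490.00
Next $62,000 at 27.5% = $17,050.00
Remaining $45,500 at 22.5% = $10,237.50
Fee: $48,195.00 + $14,490.00 + $17,050.00 + $10,237.50 = $89,972.50

$89,972.50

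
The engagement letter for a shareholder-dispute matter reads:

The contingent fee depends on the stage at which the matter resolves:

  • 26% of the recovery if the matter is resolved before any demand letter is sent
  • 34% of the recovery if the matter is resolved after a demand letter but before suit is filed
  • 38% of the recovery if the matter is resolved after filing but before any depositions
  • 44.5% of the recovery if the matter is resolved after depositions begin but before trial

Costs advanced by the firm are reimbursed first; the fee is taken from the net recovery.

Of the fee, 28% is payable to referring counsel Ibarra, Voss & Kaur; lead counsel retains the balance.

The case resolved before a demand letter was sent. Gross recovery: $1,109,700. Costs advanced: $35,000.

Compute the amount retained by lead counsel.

Fee base (net of costs): $1,109,700 − $35,000 = $1,074,700
The matter resolved before a demand letter was sent, so the 26% rate applies.
$1,074,700 × 26% = $279,422.00
Referral share: 28% of $279,422.00 = $78,238.16; lead counsel retains $279,422.00 − $78,238.16 = $201,183.84.

$201,183.84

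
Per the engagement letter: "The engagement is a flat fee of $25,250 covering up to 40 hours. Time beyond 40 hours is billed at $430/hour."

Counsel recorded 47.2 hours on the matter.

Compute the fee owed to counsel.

$28,346.00

Flat fee: $25,250.00
Excess hours: 47.2 − 40 = 7.2
Overrun: 7.2 × $430 = $3,096.00
Total: $25,250.00 + $3,096.00 = $28,346.00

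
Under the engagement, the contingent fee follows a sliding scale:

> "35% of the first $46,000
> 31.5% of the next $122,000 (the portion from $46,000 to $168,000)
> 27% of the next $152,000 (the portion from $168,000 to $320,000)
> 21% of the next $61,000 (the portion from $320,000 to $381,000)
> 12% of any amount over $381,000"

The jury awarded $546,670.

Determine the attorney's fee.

First $46,000 at 35% = $16,100.00
Next $122,000 at 31.5% = $38,430.00
Next $152,000 at 27% = $41,040.00
Next $61,000 at 21% = $12,810.00
Remaining $165,670 at 12% = $19,880.40
Fee: $16,100.00 + $38,430.00 + $41,040.00 + $12,810.00 + $19,880.40 = $128,260.40

$128,260.40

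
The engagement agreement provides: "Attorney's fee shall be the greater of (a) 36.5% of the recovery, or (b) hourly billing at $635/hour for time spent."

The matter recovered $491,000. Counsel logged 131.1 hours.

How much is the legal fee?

$179,215.00

(a) 36.5% of $491,000 = $179,215.00
(b) 131.1 × $635 = $83,248.50
The greater is (a): $179,215.00.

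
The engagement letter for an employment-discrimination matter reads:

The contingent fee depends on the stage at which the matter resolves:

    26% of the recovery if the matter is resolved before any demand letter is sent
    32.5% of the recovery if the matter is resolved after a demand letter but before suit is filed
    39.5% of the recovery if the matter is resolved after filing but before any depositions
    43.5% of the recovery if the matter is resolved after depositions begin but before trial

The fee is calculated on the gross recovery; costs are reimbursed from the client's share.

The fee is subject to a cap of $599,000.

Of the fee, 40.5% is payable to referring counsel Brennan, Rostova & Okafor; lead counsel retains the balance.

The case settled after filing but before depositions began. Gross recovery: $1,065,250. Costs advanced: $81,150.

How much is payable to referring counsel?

$170,413.37

Fee base is the gross recovery, $1,065,250; costs are reimbursed separately.
The matter settled after filing but before depositions began, so the 39.5% rate applies.
$1,065,250 × 39.5% = $420,773.75
$420,773.75 is under the $599,000 cap.
Referral share: 40.5% of $420,773.75 = $170,413.37; lead counsel retains $420,773.75 − $170,413.37 = $250,360.38.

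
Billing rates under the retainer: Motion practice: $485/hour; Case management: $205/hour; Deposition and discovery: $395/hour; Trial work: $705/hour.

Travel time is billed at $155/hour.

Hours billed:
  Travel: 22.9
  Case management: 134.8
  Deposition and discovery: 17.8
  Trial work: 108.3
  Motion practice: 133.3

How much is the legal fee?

$179,216.50

Motion practice: 133.3 × $485 = $64,650.50
Case management: 134.8 × $205 = $27,634.00
Deposition and discovery: 17.8 × $395 = $7,031.00
Trial work: 108.3 × $705 = $76,351.50
Subtotal: $64,650.50 + $27,634.00 + $7,031.00 + $76,351.50 = $175,667.00
Travel: 22.9 × $155 = $3,549.50
Total: $175,667.00 + $3,549.50 = $179,216.50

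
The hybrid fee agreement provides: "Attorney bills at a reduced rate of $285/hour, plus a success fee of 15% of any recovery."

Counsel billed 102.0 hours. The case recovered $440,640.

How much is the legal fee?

$95,166.00

Hourly: 102.0 × $285 = $29,070.00
Success fee: 15% of $440,640 = $66,096.00
Total: $29,070.00 + $66,096.00 = $95,166.00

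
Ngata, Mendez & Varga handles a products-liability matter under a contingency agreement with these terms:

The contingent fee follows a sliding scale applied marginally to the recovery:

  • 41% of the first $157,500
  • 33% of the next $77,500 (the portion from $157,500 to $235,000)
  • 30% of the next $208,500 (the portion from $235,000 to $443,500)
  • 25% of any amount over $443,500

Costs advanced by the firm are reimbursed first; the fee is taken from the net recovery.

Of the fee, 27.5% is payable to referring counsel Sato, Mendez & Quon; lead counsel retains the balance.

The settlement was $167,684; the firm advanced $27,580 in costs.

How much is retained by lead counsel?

Fee base (net of costs): $167,684 − $27,580 = $140,104
First $140,104 at 41% = $57,442.64
Referral share: 27.5% of $57,442.64 = $15,796.73; lead counsel retains $57,442.64 − $15,796.73 = $41,645.91.

$41,645.91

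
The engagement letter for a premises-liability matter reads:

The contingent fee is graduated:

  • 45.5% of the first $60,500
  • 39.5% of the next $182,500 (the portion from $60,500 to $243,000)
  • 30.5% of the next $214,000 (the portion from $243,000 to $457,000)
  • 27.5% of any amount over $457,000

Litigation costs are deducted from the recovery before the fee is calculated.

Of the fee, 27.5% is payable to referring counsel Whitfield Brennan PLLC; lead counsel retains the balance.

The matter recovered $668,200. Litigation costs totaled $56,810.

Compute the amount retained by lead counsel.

Fee base (net of costs): $668,200 − $56,810 = $611,390
First $60,500 at 45.5% = $27,527.50
Next $182,500 at 39.5% = $72,087.50
Next $214,000 at 30.5% = $65,270.00
Remaining $154,390 at 27.5% = $42,457.25
Fee: $27,527.50 + $72,087.50 + $65,270.00 + $42,457.25 = $207,342.25
Referral share: 27.5% of $207,342.25 = $57,019.12; lead counsel retains $207,342.25 − $57,019.12 = $150,323.13.

$150,323.13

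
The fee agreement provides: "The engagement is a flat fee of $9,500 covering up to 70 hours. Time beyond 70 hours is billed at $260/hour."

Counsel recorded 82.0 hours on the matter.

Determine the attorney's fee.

Flat fee: $9,500.00
Excess hours: 82.0 − 70 = 12.0
Overrun: 12.0 × $260 = $3,120.00
Total: $9,500.00 + $3,120.00 = $12,620.00

$12,620.00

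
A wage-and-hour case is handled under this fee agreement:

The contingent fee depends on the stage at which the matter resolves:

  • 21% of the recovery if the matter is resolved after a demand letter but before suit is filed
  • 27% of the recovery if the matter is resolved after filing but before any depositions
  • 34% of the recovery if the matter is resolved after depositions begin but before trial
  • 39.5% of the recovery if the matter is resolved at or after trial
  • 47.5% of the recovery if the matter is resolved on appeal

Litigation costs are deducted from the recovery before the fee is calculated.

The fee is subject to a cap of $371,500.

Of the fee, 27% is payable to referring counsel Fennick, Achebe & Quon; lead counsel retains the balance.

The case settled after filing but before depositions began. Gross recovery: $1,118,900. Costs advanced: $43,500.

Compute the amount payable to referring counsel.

$78,396.66

Fee base (net of costs): $1,118,900 − $43,500 = $1,075,400
The matter settled after filing but before depositions began, so the 27% rate applies.
$1,075,400 × 27% = $290,358.00
$290,358.00 is under the $371,500 cap.
Referral share: 27% of $290,358.00 = $78,396.66; lead counsel retains $290,358.00 − $78,396.66 = $211,961.34.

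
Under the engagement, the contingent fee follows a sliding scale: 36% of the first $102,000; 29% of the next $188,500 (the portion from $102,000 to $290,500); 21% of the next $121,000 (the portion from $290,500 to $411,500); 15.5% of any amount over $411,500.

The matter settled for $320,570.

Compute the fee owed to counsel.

$97,699.70

First $102,000 at 36% = $36,720.00
Next $188,500 at 29% = $54,665.00
Remaining $30,070 at 21% = $6,314.70
Fee: $36,720.00 + $54,665.00 + $6,314.70 = $97,699.70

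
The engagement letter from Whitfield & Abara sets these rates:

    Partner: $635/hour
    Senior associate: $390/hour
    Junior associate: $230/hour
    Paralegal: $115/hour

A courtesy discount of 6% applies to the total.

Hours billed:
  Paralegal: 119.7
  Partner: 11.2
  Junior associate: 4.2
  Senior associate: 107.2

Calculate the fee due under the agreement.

Partner: 11.2 × $635 = $7,112.00
Senior associate: 107.2 × $390 = $41,808.00
Junior associate: 4.2 × $230 = $966.00
Paralegal: 119.7 × $115 = $13,765.50
Subtotal: $63,651.50
Less 6% discount: −$3,819.09
Total: $63,651.50 − $3,819.09 = $59,832.41

$59,832.41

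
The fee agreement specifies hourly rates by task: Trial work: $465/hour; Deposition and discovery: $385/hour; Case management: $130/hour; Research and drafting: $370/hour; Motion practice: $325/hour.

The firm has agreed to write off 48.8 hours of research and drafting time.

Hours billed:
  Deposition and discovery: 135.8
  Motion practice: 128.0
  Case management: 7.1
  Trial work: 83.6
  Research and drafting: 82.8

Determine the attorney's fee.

Trial work: 83.6 × $465 = $38,874.00
Deposition and discovery: 135.8 × $385 = $52,283.00
Case management: 7.1 × $130 = $923.00
Research and drafting: 82.8 × $370 = $30,636.00
Motion practice: 128.0 × $325 = $41,600.00
Subtotal: $164,316.00
Write-off: 48.8 × $370 = $18,056.00
Total: $164,316.00 − $18,056.00 = $146,260.00

$146,260.00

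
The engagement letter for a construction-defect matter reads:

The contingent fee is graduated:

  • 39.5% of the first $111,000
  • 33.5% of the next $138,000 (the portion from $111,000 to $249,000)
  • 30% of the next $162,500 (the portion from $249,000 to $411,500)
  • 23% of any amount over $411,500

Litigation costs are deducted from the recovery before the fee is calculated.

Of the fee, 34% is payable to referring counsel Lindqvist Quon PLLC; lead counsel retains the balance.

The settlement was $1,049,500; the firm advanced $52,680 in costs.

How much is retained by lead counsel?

Fee base (net of costs): $1,049,500 − $52,680 = $996,820
First $111,000 at 39.5% = $43,845.00
Next $138,000 at 33.5% = $46,230.00
Next $162,500 at 30% = $48,750.00
Remaining $585,320 at 23% = $134,623.60
Fee: $43,845.00 + $46,230.00 + $48,750.00 + $134,623.60 = $273,448.60
Referral share: 34% of $273,448.60 = $92,972.52; lead counsel retains $273,448.60 − $92,972.52 = $180,476.08.

$180,476.08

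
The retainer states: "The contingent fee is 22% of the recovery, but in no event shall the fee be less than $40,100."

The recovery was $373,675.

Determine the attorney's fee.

22% of $373,675 = $82,208.50
That exceeds the $40,100 minimum.

$82,208.50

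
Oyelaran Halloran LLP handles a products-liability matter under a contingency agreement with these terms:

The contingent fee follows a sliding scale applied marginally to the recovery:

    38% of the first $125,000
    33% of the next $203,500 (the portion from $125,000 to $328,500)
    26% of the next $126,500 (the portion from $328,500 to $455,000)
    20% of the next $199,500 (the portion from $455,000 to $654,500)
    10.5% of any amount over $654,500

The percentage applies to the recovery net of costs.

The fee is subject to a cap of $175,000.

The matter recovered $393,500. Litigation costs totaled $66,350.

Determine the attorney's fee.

Fee base (net of costs): $393,500 − $66,350 = $327,150
First $125,000 at 38% = $47,500.00
Remaining $202,150 at 33% = $66,709.50
Fee: $47,500.00 + $66,709.50 = $114,209.50
$114,209.50 is under the $175,000 cap.

$114,209.50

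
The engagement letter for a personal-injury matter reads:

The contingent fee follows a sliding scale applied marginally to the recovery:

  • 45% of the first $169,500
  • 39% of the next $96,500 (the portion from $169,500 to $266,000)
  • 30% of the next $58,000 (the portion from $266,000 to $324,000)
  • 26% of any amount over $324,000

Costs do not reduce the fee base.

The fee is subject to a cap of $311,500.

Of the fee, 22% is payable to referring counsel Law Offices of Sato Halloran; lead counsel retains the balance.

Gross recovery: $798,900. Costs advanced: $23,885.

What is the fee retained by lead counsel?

Fee base is the gross recovery, $798,900; costs are reimbursed separately.
First $169,500 at 45% = $76,275.00
Next $96,500 at 39% = $37,635.00
Next $58,000 at 30% = $17,400.00
Remaining $474,900 at 26% = $123,474.00
Fee: $76,275.00 + $37,635.00 + $17,400.00 + $123,474.00 = $254,784.00
$254,784.00 is under the $311,500 cap.
Referral share: 22% of $254,784.00 = $56,052.48; lead counsel retains $254,784.00 − $56,052.48 = $198,731.52.

$198,731.52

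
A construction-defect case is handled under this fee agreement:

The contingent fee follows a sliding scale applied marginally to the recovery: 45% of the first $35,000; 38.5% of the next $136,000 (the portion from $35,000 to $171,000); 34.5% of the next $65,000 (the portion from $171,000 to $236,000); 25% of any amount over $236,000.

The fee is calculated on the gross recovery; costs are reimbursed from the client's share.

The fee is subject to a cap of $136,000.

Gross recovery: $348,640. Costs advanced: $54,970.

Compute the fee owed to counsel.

$118,695.00

Fee base is the gross recovery, $348,640; costs are reimbursed separately.
First $35,000 at 45% = $15,750.00
Next $136,000 at 38.5% = $52,360.00
Next $65,000 at 34.5% = $22,425.00
Remaining $112,640 at 25% = $28,160.00
Fee: $15,750.00 + $52,360.00 + $22,425.00 + $28,160.00 = $118,695.00
$118,695.00 is under the $136,000 cap.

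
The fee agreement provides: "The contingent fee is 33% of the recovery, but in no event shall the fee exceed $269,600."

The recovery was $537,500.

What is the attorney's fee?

$177,375.00

33% of $537,500 = $177,375.00
That is under the $269,600 cap.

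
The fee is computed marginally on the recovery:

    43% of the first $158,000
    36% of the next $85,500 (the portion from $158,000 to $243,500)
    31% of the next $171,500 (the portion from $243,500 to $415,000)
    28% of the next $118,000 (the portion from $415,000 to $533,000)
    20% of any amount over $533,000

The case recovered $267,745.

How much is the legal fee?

$106,235.95

First $158,000 at 43% = $67,940.00
Next $85,500 at 36% = $30,780.00
Remaining $24,245 at 31% = $7,515.95
Fee: $67,940.00 + $30,780.00 + $7,515.95 = $106,235.95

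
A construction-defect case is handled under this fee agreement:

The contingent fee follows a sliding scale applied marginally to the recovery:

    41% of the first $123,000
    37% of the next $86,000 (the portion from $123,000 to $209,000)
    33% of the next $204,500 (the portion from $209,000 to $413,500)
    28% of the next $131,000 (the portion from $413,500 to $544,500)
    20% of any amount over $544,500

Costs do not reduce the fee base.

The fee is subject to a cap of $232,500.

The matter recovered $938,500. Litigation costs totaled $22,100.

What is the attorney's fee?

Fee base is the gross recovery, $938,500; costs are reimbursed separately.
First $123,000 at 41% = $50,430.00
Next $86,000 at 37% = $31,820.00
Next $204,500 at 33% = $67,485.00
Next $131,000 at 28% = $36,680.00
Remaining $394,000 at 20% = $78,800.00
Fee: $50,430.00 + $31,820.00 + $67,485.00 + $36,680.00 + $78,800.00 = $265,215.00
$265,215.00 exceeds the $232,500 cap, so the fee is capped at $232,500.00.

$232,500.00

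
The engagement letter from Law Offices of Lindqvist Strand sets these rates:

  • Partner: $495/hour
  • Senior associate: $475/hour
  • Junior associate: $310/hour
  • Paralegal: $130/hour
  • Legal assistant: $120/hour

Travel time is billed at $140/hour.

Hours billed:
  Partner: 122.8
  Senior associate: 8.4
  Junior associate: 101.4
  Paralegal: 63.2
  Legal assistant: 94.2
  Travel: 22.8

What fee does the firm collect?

Partner: 122.8 × $495 = $60,786.00
Senior associate: 8.4 × $475 = $3,990.00
Junior associate: 101.4 × $310 = $31,434.00
Paralegal: 63.2 × $130 = $8,216.00
Legal assistant: 94.2 × $120 = $11,304.00
Subtotal: $60,786.00 + $3,990.00 + $31,434.00 + $8,216.00 + $11,304.00 = $115,730.00
Travel: 22.8 × $140 = $3,192.00
Total: $115,730.00 + $3,192.00 = $118,922.00

$118,922.00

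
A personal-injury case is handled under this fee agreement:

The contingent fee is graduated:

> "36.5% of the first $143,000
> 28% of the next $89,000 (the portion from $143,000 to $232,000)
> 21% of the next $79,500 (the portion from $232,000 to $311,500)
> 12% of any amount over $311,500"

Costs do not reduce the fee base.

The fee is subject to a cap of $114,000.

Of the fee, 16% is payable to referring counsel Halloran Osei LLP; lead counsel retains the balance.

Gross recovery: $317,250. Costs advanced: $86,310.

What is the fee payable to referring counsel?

$15,120.00

Fee base is the gross recovery, $317,250; costs are reimbursed separately.
First $143,000 at 36.5% = $52,195.00
Next $89,000 at 28% = $24,920.00
Next $79,500 at 21% = $16,695.00
Remaining $5,750 at 12% = $690.00
Fee: $52,195.00 + $24,920.00 + $16,695.00 + $690.00 = $94,500.00
$94,500.00 is under the $114,000 cap.
Referral share: 16% of $94,500.00 = $15,120.00; lead counsel retains $94,500.00 − $15,120.00 = $79,380.00.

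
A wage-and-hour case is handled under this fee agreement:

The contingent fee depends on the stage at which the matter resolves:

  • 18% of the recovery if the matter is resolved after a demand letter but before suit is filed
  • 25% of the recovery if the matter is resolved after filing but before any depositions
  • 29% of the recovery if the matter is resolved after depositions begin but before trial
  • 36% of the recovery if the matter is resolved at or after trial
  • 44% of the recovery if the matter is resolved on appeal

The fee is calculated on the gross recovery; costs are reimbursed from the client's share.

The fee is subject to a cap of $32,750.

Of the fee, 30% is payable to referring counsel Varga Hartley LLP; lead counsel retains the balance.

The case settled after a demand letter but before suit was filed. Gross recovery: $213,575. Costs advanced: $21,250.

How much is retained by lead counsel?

$22,925.00

Fee base is the gross recovery, $213,575; costs are reimbursed separately.
The matter settled after a demand letter but before suit was filed, so the 18% rate applies.
$213,575 × 18% = $38,443.50
$38,443.50 exceeds the $32,750 cap, so the fee is capped at $32,750.00.
Referral share: 30% of $32,750.00 = $9,825.00; lead counsel retains $32,750.00 − $9,825.00 = $22,925.00.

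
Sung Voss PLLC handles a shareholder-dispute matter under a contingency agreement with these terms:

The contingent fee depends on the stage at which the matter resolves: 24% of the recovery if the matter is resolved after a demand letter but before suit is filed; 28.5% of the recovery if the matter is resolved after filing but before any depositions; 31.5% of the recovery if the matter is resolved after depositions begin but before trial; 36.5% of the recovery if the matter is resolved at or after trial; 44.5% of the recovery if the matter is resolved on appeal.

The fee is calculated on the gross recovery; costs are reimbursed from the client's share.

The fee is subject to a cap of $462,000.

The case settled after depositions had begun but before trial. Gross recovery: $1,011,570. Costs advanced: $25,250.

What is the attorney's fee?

$318,644.55

Fee base is the gross recovery, $1,011,570; costs are reimbursed separately.
The matter settled after depositions had begun but before trial, so the 31.5% rate applies.
$1,011,570 × 31.5% = $318,644.55
$318,644.55 is under the $462,000 cap.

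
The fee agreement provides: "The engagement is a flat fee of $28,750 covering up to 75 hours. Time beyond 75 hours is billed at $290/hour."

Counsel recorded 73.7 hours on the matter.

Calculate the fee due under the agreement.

$28,750.00

73.7 hours is within the 75-hour scope; only the flat fee applies.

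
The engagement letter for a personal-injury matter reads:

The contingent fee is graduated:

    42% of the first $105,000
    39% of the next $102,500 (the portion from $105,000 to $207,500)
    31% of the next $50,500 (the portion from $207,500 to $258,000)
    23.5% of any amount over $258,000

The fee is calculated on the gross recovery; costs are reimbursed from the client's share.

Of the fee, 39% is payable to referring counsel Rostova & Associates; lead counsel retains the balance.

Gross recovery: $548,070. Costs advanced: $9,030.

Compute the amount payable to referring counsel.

$65,479.62

Fee base is the gross recovery, $548,070; costs are reimbursed separately.
First $105,000 at 42% = $44,100.00
Next $102,500 at 39% = $39,975.00
Next $50,500 at 31% = $15,655.00
Remaining $290,070 at 23.5% = $68,166.45
Fee: $44,100.00 + $39,975.00 + $15,655.00 + $68,166.45 = $167,896.45
Referral share: 39% of $167,896.45 = $65,479.62; lead counsel retains $167,896.45 − $65,479.62 = $102,416.83.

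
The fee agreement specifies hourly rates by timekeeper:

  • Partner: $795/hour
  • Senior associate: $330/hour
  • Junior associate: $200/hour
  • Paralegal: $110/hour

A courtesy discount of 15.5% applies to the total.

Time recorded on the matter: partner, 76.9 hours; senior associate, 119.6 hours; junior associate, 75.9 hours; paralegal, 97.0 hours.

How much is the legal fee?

Partner: 76.9 × $795 = $61,135.50
Senior associate: 119.6 × $330 = $39,468.00
Junior associate: 75.9 × $200 = $15,180.00
Paralegal: 97.0 × $110 = $10,670.00
Subtotal: $126,453.50
Less 15.5% discount: −$19,600.29
Total: $126,453.50 − $19,600.29 = $106,853.21

$106,853.21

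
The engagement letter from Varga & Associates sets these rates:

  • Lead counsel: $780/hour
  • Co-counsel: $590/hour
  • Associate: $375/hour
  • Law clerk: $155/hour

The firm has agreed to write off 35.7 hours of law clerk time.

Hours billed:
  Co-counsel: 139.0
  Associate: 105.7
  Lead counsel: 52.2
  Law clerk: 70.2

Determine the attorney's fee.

Lead counsel: 52.2 × $780 = $40,716.00
Co-counsel: 139.0 × $590 = $82,010.00
Associate: 105.7 × $375 = $39,637.50
Law clerk: 70.2 × $155 = $10,881.00
Subtotal: $173,244.50
Write-off: 35.7 × $155 = $5,533.50
Total: $173,244.50 − $5,533.50 = $167,711.00

$167,711.00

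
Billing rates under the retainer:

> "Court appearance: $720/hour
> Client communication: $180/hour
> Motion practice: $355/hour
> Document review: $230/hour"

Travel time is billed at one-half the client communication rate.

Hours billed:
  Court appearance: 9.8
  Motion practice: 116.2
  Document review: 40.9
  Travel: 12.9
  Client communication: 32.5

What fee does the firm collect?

$64,725.00

Court appearance: 9.8 × $720 = $7,056.00
Client communication: 32.5 × $180 = $5,850.00
Motion practice: 116.2 × $355 = $41,251.00
Document review: 40.9 × $230 = $9,407.00
Subtotal: $7,056.00 + $5,850.00 + $41,251.00 + $9,407.00 = $63,564.00
Travel: 12.9 × ($180 ÷ 2) = 12.9 × $90.00 = $1,161.00
Total: $63,564.00 + $1,161.00 = $64,725.00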